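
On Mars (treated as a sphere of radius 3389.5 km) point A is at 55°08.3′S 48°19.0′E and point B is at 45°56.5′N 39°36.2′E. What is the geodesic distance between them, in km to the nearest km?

5996 km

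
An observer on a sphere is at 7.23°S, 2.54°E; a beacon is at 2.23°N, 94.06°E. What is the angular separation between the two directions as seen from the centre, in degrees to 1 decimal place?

91.8°

Let φ₁ = -0.1262 rad, φ₂ = 0.0389 rad, and Δλ = 1.5973 rad.
cos c = sin φ₁ sin φ₂ + cos φ₁ cos φ₂ cos Δλ = (-0.1259)(0.0389) + (0.9920)(0.9992)(-0.0265) = -0.03119,
so c = arccos(-0.03119) = 1.60199 rad.
So the angular separation is 91.8°.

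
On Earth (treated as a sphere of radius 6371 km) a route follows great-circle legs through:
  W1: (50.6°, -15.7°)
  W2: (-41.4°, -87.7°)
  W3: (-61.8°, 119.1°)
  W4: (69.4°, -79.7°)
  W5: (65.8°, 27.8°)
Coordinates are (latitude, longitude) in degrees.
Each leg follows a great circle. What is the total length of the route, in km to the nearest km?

43474 km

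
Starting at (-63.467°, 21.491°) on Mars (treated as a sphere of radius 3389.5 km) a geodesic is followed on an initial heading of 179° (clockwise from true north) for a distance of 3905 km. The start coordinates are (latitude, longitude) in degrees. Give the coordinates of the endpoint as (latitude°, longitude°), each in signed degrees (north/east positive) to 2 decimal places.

Angular distance δ = d/R = 3905/3389.5 = 1.15209 rad; initial bearing θ = 3.1241 rad.
sin φ₂ = sin φ₁ cos δ + cos φ₁ sin δ cos θ = (-0.8947)(0.4066) + (0.4467)(0.9136)(-0.9998) = -0.7718, so φ₂ = -50.52°.
Δλ = atan2(sin θ sin δ cos φ₁, cos δ − sin φ₁ sin φ₂) = atan2(0.0071, -0.2839) = 178.563°.
λ₂ = 21.491° + 178.563° = 200.05° → -159.95° after wrapping to (−180°, 180°].

-50.52°, -159.95°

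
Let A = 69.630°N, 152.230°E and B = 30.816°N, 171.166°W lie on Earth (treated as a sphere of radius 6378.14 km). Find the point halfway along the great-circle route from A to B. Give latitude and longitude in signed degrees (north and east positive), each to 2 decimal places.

51.41°, 178.50°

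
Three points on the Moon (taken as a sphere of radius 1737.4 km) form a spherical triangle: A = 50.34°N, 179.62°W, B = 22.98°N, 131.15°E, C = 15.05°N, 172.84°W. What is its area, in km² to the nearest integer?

821161 km²

Side lengths (central angles): a = 0.9293, b = 0.6233, c = 0.8172 rad; semiperimeter s = 1.1849.
By l'Huilier's theorem, tan(E/4) = √[tan(s/2) tan((s−a)/2) tan((s−b)/2) tan((s−c)/2)], giving spherical excess E = 0.2720 rad.
Area = E·R² = 0.2720 × (1737.4)² ≈ 821161 km².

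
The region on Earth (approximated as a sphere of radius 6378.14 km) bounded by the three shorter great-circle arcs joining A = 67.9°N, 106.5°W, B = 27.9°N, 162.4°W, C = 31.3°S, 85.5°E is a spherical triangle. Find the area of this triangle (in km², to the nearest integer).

Side lengths (central angles): a = 2.1261, b = 2.4911, c = 0.9021 rad; semiperimeter s = 2.7597.
By l'Huilier's theorem, tan(E/4) = √[tan(s/2) tan((s−a)/2) tan((s−b)/2) tan((s−c)/2)], giving spherical excess E = 2.0221 rad.
Area = E·R² = 2.0221 × (6378.14)² ≈ 82261027 km².

82261027 km²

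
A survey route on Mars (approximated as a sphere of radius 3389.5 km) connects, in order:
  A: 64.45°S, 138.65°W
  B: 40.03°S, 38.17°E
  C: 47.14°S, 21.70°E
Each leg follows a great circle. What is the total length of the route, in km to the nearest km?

Leg A→B: central angle 1.3175 rad, distance 4465.8 km.
Leg B→C: central angle 0.2417 rad, distance 819.1 km.
Total: 4465.8 + 819.1 ≈ 5285 km.

5285 km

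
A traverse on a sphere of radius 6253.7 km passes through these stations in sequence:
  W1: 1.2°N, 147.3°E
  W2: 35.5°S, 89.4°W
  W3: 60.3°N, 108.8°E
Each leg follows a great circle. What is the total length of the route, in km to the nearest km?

Leg W1→W2: central angle 2.0477 rad, distance 12805.7 km.
Leg W2→W3: central angle 2.6629 rad, distance 16653.0 km.
Total: 12805.7 + 16653.0 ≈ 29459 km.

29459 km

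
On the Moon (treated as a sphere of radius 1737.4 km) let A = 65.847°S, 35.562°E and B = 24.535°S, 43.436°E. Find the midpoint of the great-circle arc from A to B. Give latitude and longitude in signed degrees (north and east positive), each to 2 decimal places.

-45.25°, 41.00°

Central angle δ = 0.7263 rad. Interpolating on the sphere with fraction f = 0.5:
P = [sin((1−f)δ)·A + sin(fδ)·B] / sin δ = 0.5349·A + 0.5349·B in Cartesian coordinates,
giving P = (0.5314, 0.4618, -0.7102), i.e. latitude -45.25°, longitude 41.00°.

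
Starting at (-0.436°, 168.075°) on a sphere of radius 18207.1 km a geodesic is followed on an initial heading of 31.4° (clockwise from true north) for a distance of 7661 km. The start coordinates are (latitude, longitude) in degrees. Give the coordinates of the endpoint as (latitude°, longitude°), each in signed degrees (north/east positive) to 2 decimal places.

19.98°, -178.84°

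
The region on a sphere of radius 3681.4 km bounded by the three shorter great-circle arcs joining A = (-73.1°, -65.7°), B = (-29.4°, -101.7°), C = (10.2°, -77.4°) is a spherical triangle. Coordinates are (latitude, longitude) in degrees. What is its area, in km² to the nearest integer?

4254328 km²

Side lengths (central angles): a = 0.8030, b = 1.4598, c = 0.8304 rad; semiperimeter s = 1.5466.
By l'Huilier's theorem, tan(E/4) = √[tan(s/2) tan((s−a)/2) tan((s−b)/2) tan((s−c)/2)], giving spherical excess E = 0.3139 rad.
Area = E·R² = 0.3139 × (3681.4)² ≈ 4254328 km².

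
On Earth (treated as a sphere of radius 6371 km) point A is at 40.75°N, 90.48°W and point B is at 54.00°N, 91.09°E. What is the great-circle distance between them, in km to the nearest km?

9478 km

Let φ₁ = 0.7112 rad, φ₂ = 0.9425 rad, and Δλ = -3.1142 rad.
cos c = sin φ₁ sin φ₂ + cos φ₁ cos φ₂ cos Δλ = (0.6528)(0.8090) + (0.7576)(0.5878)(-0.9996) = 0.08298,
so c = arccos(0.08298) = 1.48773 rad.
Distance = R·c = 6371 × 1.4877 ≈ 9478 km.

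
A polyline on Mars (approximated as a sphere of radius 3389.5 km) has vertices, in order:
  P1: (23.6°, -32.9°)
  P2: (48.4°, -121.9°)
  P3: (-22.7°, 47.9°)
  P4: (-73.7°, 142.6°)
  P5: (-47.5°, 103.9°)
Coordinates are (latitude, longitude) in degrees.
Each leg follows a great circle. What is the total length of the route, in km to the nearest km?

19269 km

Leg P1→P2: central angle 1.2556 rad, distance 4255.9 km.
Leg P2→P3: central angle 2.6712 rad, distance 9054.1 km.
Leg P3→P4: central angle 1.2141 rad, distance 4115.2 km.
Leg P4→P5: central angle 0.5440 rad, distance 1844.0 km.
Total: 4255.9 + 9054.1 + 4115.2 + 1844.0 ≈ 19269 km.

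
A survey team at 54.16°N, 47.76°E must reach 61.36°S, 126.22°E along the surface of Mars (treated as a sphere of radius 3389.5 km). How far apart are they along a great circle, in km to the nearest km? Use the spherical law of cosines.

With latitudes φ₁ = 54.160°, φ₂ = -61.360° and longitude difference Δλ = 78.460°:
cos c = sin φ₁ sin φ₂ + cos φ₁ cos φ₂ cos Δλ = (0.8107)(-0.8776) + (0.5855)(0.4793)(0.2001) = -0.65533,
so c = arccos(-0.65533) = 2.28541 rad.
Distance = R·c = 3389.5 × 2.2854 ≈ 7746 km.

7746 km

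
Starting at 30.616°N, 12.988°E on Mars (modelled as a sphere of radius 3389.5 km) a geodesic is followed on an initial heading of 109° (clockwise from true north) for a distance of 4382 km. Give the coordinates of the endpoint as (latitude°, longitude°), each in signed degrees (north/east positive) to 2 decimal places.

-7.45°, 79.47°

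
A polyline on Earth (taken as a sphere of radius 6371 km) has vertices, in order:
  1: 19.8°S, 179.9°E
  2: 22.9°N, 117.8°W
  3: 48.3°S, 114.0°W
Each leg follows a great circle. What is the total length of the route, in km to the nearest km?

16185 km

Leg 1→2: central angle 1.2963 rad, distance 8258.6 km.
Leg 2→3: central angle 1.2441 rad, distance 7926.1 km.
Total: 8258.6 + 7926.1 ≈ 16185 km.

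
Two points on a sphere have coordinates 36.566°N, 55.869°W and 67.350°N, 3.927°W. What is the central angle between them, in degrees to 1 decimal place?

42.2°

In radians: φ₁ = 0.6382, φ₂ = 1.1755, Δλ = 51.942° = 0.9066 rad.
Haversine: a = sin²(Δφ/2) + cos φ₁ cos φ₂ sin²(Δλ/2) = 0.0704 + (0.8032)(0.3851)(0.1918) = 0.12976.
Central angle c = 2·arcsin(√a) = 0.73702 rad.
So the angular separation is 42.2°.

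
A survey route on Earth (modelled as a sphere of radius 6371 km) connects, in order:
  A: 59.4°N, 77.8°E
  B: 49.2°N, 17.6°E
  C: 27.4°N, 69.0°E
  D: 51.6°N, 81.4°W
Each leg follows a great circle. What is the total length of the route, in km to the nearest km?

19658 km

Leg A→B: central angle 0.6148 rad, distance 3917.0 km.
Leg B→C: central angle 0.7809 rad, distance 4975.0 km.
Leg C→D: central angle 1.6899 rad, distance 10766.5 km.
Total: 3917.0 + 4975.0 + 10766.5 ≈ 19658 km.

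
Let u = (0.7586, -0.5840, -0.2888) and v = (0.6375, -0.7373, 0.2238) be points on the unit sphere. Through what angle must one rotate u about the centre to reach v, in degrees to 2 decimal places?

u·v = 0.8496; |u| = 1.0000, |v| = 1.0001.
cos θ = (u·v)/(|u||v|) = 0.8495, so θ = 31.84°.

31.84°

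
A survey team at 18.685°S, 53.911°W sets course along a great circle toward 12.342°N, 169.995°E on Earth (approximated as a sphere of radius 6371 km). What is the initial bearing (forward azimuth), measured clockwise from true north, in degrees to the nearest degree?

With φ₁ = -0.3261, φ₂ = 0.2154, Δλ = -2.3753 rad, the forward-azimuth formula gives
θ = atan2( sin Δλ cos φ₂ , cos φ₁ sin φ₂ − sin φ₁ cos φ₂ cos Δλ ) = atan2(-0.6775, -0.0230) = -91.94°.
Adding 360° brings this into [0°, 360°): 268°.

268°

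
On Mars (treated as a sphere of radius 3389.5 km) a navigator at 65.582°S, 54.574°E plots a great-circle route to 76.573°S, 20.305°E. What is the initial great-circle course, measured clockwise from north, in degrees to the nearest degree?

210°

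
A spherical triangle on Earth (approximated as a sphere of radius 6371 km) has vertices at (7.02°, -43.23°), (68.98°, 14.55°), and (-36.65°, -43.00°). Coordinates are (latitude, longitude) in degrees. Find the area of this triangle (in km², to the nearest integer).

Side lengths (central angles): a = 1.9854, b = 0.7622, c = 1.2620 rad; semiperimeter s = 2.0048.
By l'Huilier's theorem, tan(E/4) = √[tan(s/2) tan((s−a)/2) tan((s−b)/2) tan((s−c)/2)], giving spherical excess E = 0.2601 rad.
Area = E·R² = 0.2601 × (6371)² ≈ 10556930 km².

10556930 km²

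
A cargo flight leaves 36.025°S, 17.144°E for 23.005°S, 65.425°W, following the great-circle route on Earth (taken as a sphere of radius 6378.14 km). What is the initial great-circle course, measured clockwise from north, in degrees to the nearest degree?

255°

With φ₁ = -0.6288, φ₂ = -0.4015, Δλ = -1.4411 rad, the forward-azimuth formula gives
θ = atan2( sin Δλ cos φ₂ , cos φ₁ sin φ₂ − sin φ₁ cos φ₂ cos Δλ ) = atan2(-0.9127, -0.2461) = -105.09°.
Adding 360° brings this into [0°, 360°): 255°.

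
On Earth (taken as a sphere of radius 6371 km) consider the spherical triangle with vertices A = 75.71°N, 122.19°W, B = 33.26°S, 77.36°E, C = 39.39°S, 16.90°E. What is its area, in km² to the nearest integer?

Side lengths (central angles): a = 0.8411, b = 2.4328, c = 2.3832 rad; semiperimeter s = 2.8285.
By l'Huilier's theorem, tan(E/4) = √[tan(s/2) tan((s−a)/2) tan((s−b)/2) tan((s−c)/2)], giving spherical excess E = 2.3467 rad.
Area = E·R² = 2.3467 × (6371)² ≈ 95251114 km².

95251114 km²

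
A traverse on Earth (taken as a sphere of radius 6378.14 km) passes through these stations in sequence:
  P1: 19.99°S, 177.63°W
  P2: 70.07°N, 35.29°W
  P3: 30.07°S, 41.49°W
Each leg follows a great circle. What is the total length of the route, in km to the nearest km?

Leg P1→P2: central angle 2.1834 rad, distance 13925.8 km.
Leg P2→P3: central angle 1.7495 rad, distance 11158.7 km.
Total: 13925.8 + 11158.7 ≈ 25085 km.

25085 km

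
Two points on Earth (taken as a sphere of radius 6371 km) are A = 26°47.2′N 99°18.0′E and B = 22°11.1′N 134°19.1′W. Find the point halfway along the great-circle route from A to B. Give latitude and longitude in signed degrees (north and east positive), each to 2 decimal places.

45.26°, 164.56°

The central angle between A and B is δ = 1.8967 rad.
With f = 0.5, the slerp weights are sin((1−f)δ)/sin δ = 0.8576 and sin(fδ)/sin δ = 0.8576.
Weighted sum of the unit vectors: (0.8576)·(-0.1443,0.8810,0.4507) + (0.8576)·(-0.6469,-0.6625,0.3776) = (-0.6785, 0.1873, 0.7103).
Converting back: φ = atan2(z, √(x²+y²)) = 45.26°, λ = atan2(y, x) = 164.56°.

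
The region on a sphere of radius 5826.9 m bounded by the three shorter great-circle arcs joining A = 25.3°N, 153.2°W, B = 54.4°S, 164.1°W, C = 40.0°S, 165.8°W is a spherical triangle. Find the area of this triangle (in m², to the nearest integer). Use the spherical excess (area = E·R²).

Side lengths (central angles): a = 0.2521, b = 1.1580, c = 1.4007 rad; semiperimeter s = 1.4054.
By l'Huilier's theorem, tan(E/4) = √[tan(s/2) tan((s−a)/2) tan((s−b)/2) tan((s−c)/2)], giving spherical excess E = 0.0508 rad.
Area = E·R² = 0.0508 × (5826.9)² ≈ 1725474 m².

1725474 m²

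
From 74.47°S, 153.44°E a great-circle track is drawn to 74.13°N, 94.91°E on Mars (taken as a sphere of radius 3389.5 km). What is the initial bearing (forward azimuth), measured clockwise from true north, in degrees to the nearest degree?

329°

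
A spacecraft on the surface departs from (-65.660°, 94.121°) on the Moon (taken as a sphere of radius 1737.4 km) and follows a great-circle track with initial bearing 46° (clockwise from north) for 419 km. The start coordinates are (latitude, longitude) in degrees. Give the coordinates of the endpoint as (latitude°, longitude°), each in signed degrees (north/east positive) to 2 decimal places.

-54.72°, 111.43°

Angular distance δ = d/R = 419/1737.4 = 0.24116 rad; initial bearing θ = 0.8029 rad.
sin φ₂ = sin φ₁ cos δ + cos φ₁ sin δ cos θ = (-0.9111)(0.9711) + (0.4122)(0.2388)(0.6947) = -0.8164, so φ₂ = -54.72°.
Δλ = atan2(sin θ sin δ cos φ₁, cos δ − sin φ₁ sin φ₂) = atan2(0.0708, 0.2273) = 17.306°.
λ₂ = 94.121° + 17.306° = 111.43°.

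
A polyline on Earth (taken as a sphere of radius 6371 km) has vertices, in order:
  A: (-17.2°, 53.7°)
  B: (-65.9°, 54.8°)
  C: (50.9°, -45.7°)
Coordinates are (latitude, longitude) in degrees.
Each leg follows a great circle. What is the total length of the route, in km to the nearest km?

20878 km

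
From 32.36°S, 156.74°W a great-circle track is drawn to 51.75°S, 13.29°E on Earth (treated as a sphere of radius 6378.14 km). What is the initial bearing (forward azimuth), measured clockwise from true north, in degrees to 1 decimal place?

Δλ = 170.030° = 2.9676 rad.
y = sin Δλ · cos φ₂ = (0.1731)(0.6191) = 0.1072
x = cos φ₁ sin φ₂ − sin φ₁ cos φ₂ cos Δλ = (0.8447)(-0.7853) − (-0.5352)(0.6191)(-0.9849) = -0.9897
θ = atan2(y, x) = 173.82°, so the bearing is 173.8°.

173.8°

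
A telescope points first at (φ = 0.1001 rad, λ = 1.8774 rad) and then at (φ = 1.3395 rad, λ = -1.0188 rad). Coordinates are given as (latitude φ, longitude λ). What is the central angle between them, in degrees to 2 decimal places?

Let φ₁ = 0.1001 rad, φ₂ = 1.3395 rad, and Δλ = -2.8962 rad.
cos c = sin φ₁ sin φ₂ + cos φ₁ cos φ₂ cos Δλ = (0.0999)(0.9734) + (0.9950)(0.2292)(-0.9700) = -0.12399,
so c = arccos(-0.12399) = 1.69510 rad.
So the angular separation is 97.12°.

97.12°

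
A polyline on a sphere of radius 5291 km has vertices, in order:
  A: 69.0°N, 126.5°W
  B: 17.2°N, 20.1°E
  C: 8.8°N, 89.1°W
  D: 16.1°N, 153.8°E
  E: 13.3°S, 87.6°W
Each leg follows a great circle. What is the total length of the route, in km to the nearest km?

39677 km

Leg A→B: central angle 1.5805 rad, distance 8362.6 km.
Leg B→C: central angle 1.8392 rad, distance 9731.4 km.
Leg C→D: central angle 1.9715 rad, distance 10431.4 km.
Leg D→E: central angle 2.1076 rad, distance 11151.2 km.
Total: 8362.6 + 9731.4 + 10431.4 + 11151.2 ≈ 39677 km.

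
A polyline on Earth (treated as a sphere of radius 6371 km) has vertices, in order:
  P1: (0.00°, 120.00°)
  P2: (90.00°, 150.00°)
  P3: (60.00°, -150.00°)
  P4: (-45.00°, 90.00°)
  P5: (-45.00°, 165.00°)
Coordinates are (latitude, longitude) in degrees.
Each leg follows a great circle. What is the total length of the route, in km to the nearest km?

Leg P1→P2: central angle 1.5708 rad, distance 10007.5 km.
Leg P2→P3: central angle 0.5236 rad, distance 3335.8 km.
Leg P3→P4: central angle 2.4802 rad, distance 15801.5 km.
Leg P4→P5: central angle 0.8900 rad, distance 5670.2 km.
Total: 10007.5 + 3335.8 + 15801.5 + 5670.2 ≈ 34815 km.

34815 km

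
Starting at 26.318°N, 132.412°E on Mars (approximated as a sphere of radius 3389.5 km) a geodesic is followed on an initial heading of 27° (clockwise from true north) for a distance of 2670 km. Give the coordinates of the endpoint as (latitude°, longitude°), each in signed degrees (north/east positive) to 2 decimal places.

Angular distance δ = d/R = 2670/3389.5 = 0.78773 rad; initial bearing θ = 0.4712 rad.
sin φ₂ = sin φ₁ cos δ + cos φ₁ sin δ cos θ = (0.4434)(0.7055) + (0.8963)(0.7088)(0.8910) = 0.8788, so φ₂ = 61.50°.
Δλ = atan2(sin θ sin δ cos φ₁, cos δ − sin φ₁ sin φ₂) = atan2(0.2884, 0.3158) = 42.402°.
λ₂ = 132.412° + 42.402° = 174.81°.

61.50°, 174.81°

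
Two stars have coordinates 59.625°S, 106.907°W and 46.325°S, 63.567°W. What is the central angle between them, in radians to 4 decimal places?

0.4992 rad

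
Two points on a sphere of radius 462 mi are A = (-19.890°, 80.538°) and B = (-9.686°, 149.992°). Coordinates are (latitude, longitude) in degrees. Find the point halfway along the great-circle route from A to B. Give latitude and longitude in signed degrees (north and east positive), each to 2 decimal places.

-17.80°, 116.20°

The central angle between A and B is δ = 1.1782 rad.
With f = 0.5, the slerp weights are sin((1−f)δ)/sin δ = 0.6014 and sin(fδ)/sin δ = 0.6014.
Weighted sum of the unit vectors: (0.6014)·(0.1546,0.9276,-0.3402) + (0.6014)·(-0.8536,0.4930,-0.1682) = (-0.4204, 0.8543, -0.3058).
Converting back: φ = atan2(z, √(x²+y²)) = -17.80°, λ = atan2(y, x) = 116.20°.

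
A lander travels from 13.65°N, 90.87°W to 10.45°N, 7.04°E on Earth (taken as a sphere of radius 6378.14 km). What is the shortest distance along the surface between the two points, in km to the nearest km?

With latitudes φ₁ = 13.650°, φ₂ = 10.450° and longitude difference Δλ = 97.910°:
cos c = sin φ₁ sin φ₂ + cos φ₁ cos φ₂ cos Δλ = (0.2360)(0.1814) + (0.9718)(0.9834)(-0.1376) = -0.08871,
so c = arccos(-0.08871) = 1.65962 rad.
Distance = R·c = 6378.14 × 1.6596 ≈ 10585 km.

10585 km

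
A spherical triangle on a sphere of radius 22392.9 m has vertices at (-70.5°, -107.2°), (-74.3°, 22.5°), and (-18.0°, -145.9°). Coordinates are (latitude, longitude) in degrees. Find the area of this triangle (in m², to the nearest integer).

67377173 m²

Side lengths (central angles): a = 1.5254, b = 1.0015, c = 0.5552 rad; semiperimeter s = 1.5411.
By l'Huilier's theorem, tan(E/4) = √[tan(s/2) tan((s−a)/2) tan((s−b)/2) tan((s−c)/2)], giving spherical excess E = 0.1344 rad.
Area = E·R² = 0.1344 × (22392.9)² ≈ 67377173 m².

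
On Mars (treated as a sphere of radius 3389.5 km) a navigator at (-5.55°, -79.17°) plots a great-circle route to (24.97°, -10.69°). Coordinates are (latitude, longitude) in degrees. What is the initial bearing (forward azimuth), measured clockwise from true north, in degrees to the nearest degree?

62°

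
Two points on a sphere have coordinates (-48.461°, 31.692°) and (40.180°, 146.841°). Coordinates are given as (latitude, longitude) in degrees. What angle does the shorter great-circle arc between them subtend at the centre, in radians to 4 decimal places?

In radians: φ₁ = -0.8458, φ₂ = 0.7013, Δλ = 115.149° = 2.0097 rad.
Haversine: a = sin²(Δφ/2) + cos φ₁ cos φ₂ sin²(Δλ/2) = 0.4881 + (0.6631)(0.7640)(0.7125) = 0.84912.
Central angle c = 2·arcsin(√a) = 2.34373 rad.
So the angular separation is 2.3437 rad.

2.3437 rad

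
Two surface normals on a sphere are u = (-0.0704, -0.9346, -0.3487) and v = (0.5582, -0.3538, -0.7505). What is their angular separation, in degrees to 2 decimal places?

u·v = 0.5531; |u| = 1.0000, |v| = 1.0000.
cos θ = (u·v)/(|u||v|) = 0.5531, so θ = 56.42°.

56.42°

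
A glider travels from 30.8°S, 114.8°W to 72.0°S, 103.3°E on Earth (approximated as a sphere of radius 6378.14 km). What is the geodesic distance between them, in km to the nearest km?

In radians: φ₁ = -0.5376, φ₂ = -1.2566, Δλ = -141.900° = -2.4766 rad.
cos c = sin φ₁ sin φ₂ + cos φ₁ cos φ₂ cos Δλ = (-0.5120)(-0.9511) + (0.8590)(0.3090)(-0.7869) = 0.27810,
so c = arccos(0.27810) = 1.28898 rad.
Distance = R·c = 6378.14 × 1.2890 ≈ 8221 km.

8221 km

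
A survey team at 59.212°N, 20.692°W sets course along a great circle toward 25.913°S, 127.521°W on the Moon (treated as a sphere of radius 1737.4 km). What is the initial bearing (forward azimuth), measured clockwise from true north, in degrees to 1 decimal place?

270.0°

With φ₁ = 1.0334, φ₂ = -0.4523, Δλ = -1.8645 rad, the forward-azimuth formula gives
θ = atan2( sin Δλ cos φ₂ , cos φ₁ sin φ₂ − sin φ₁ cos φ₂ cos Δλ ) = atan2(-0.8609, 0.0000) = -90.00°.
Adding 360° brings this into [0°, 360°): 270.0°.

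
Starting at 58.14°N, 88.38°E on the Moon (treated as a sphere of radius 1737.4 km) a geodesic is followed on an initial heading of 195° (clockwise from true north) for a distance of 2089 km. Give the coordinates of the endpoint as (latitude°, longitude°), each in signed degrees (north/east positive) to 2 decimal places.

-9.77°, 74.20°

Angular distance δ = d/R = 2089/1737.4 = 1.20237 rad; initial bearing θ = 3.4034 rad.
sin φ₂ = sin φ₁ cos δ + cos φ₁ sin δ cos θ = (0.8493)(0.3601) + (0.5278)(0.9329)(-0.9659) = -0.1698, so φ₂ = -9.77°.
Δλ = atan2(sin θ sin δ cos φ₁, cos δ − sin φ₁ sin φ₂) = atan2(-0.1274, 0.5043) = -14.182°.
λ₂ = 88.380° − 14.182° = 74.20°.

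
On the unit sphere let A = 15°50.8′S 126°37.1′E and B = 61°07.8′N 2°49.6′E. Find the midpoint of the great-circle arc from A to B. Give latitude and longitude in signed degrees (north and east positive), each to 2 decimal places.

The central angle between A and B is δ = 2.0915 rad.
With f = 0.5, the slerp weights are sin((1−f)δ)/sin δ = 0.9975 and sin(fδ)/sin δ = 0.9975.
Weighted sum of the unit vectors: (0.9975)·(-0.5738,0.7721,-0.2731) + (0.9975)·(0.4822,0.0238,0.8757) = (-0.0913, 0.7939, 0.6011).
Converting back: φ = atan2(z, √(x²+y²)) = 36.95°, λ = atan2(y, x) = 96.56°.

36.95°, 96.56°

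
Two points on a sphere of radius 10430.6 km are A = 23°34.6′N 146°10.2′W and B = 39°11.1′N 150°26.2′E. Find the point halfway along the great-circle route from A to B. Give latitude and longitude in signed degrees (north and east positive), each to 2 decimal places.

35.60°, -174.91°

The central angle between A and B is δ = 0.9632 rad.
With f = 0.5, the slerp weights are sin((1−f)δ)/sin δ = 0.5642 and sin(fδ)/sin δ = 0.5642.
Weighted sum of the unit vectors: (0.5642)·(-0.7614,-0.5103,0.4000) + (0.5642)·(-0.6742,0.3824,0.6318) = (-0.8099, -0.0721, 0.5821).
Converting back: φ = atan2(z, √(x²+y²)) = 35.60°, λ = atan2(y, x) = -174.91°.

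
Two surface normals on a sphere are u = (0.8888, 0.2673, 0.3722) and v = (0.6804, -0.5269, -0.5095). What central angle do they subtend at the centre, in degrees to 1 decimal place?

u·v = 0.2743; |u| = 1.0000, |v| = 1.0001.
cos θ = (u·v)/(|u||v|) = 0.2742, so θ = 74.1°.

74.1°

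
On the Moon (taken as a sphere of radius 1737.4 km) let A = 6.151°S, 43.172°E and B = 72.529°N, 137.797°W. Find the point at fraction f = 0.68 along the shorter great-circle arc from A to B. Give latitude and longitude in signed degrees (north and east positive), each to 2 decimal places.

71.11°, 44.13°

The central angle between A and B is δ = 1.9830 rad.
With f = 0.68, the slerp weights are sin((1−f)δ)/sin δ = 0.6470 and sin(fδ)/sin δ = 1.0646.
Weighted sum of the unit vectors: (0.6470)·(0.7251,0.6803,-0.1071) + (1.0646)·(-0.2224,-0.2017,0.9539) = (0.2324, 0.2254, 0.9461).
Converting back: φ = atan2(z, √(x²+y²)) = 71.11°, λ = atan2(y, x) = 44.13°.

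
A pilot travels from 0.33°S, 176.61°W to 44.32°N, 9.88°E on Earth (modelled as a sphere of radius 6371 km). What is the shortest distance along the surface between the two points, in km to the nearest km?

In radians: φ₁ = -0.0058, φ₂ = 0.7735, Δλ = -173.510° = -3.0283 rad.
Haversine: a = sin²(Δφ/2) + cos φ₁ cos φ₂ sin²(Δλ/2) = 0.1443 + (1.0000)(0.7154)(0.9968) = 0.85744.
Central angle c = 2·arcsin(√a) = 2.36724 rad.
Distance = R·c = 6371 × 2.3672 ≈ 15082 km.

15082 km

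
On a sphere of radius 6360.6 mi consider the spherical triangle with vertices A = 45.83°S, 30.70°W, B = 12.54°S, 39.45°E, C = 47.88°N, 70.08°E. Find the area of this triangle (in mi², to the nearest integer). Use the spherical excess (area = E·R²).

22569684 mi²

Side lengths (central angles): a = 1.1568, b = 2.2388, c = 1.1738 rad; semiperimeter s = 2.2847.
By l'Huilier's theorem, tan(E/4) = √[tan(s/2) tan((s−a)/2) tan((s−b)/2) tan((s−c)/2)], giving spherical excess E = 0.5579 rad.
Area = E·R² = 0.5579 × (6360.6)² ≈ 22569684 mi².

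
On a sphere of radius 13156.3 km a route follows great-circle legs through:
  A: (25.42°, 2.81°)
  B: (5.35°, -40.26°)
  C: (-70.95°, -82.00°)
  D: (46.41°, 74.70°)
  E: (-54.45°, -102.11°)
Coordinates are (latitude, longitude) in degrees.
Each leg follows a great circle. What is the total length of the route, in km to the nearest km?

Leg A→B: central angle 0.7997 rad, distance 10520.7 km.
Leg B→C: central angle 1.4158 rad, distance 18627.0 km.
Leg C→D: central angle 2.6710 rad, distance 35141.0 km.
Leg D→E: central angle 2.9969 rad, distance 39428.0 km.
Total: 10520.7 + 18627.0 + 35141.0 + 39428.0 ≈ 103717 km.

103717 km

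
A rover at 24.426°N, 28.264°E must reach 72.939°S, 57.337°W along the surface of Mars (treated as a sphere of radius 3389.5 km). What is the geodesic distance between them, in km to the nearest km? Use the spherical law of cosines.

6627 km

In radians: φ₁ = 0.4263, φ₂ = -1.2730, Δλ = -85.601° = -1.4940 rad.
cos c = sin φ₁ sin φ₂ + cos φ₁ cos φ₂ cos Δλ = (0.4135)(-0.9560) + (0.9105)(0.2934)(0.0767) = -0.37483,
so c = arccos(-0.37483) = 1.95501 rad.
Distance = R·c = 3389.5 × 1.9550 ≈ 6627 km.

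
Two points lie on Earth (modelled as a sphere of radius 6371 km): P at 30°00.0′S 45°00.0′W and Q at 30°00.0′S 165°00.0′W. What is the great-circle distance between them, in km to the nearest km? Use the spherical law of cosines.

10806 km

With latitudes φ₁ = -30.000°, φ₂ = -30.000° and longitude difference Δλ = -120.000°:
cos c = sin φ₁ sin φ₂ + cos φ₁ cos φ₂ cos Δλ = (-0.5000)(-0.5000) + (0.8660)(0.8660)(-0.5000) = -0.12500,
so c = arccos(-0.12500) = 1.69612 rad.
Distance = R·c = 6371 × 1.6961 ≈ 10806 km.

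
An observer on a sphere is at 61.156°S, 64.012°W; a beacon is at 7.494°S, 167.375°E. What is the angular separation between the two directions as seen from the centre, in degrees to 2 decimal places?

With latitudes φ₁ = -61.156°, φ₂ = -7.494° and longitude difference Δλ = -128.613°:
cos c = sin φ₁ sin φ₂ + cos φ₁ cos φ₂ cos Δλ = (-0.8759)(-0.1304) + (0.4824)(0.9915)(-0.6241) = -0.18425,
so c = arccos(-0.18425) = 1.75610 rad.
So the angular separation is 100.62°.

100.62°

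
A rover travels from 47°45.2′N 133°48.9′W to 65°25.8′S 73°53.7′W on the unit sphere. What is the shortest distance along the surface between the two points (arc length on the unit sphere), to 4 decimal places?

In radians: φ₁ = 0.8335, φ₂ = -1.1420, Δλ = 59.920° = 1.0458 rad.
cos c = sin φ₁ sin φ₂ + cos φ₁ cos φ₂ cos Δλ = (0.7403)(-0.9095) + (0.6723)(0.4158)(0.5012) = -0.53311,
so c = arccos(-0.53311) = 2.13307 rad.
On the unit sphere the arc length equals the central angle: 2.1331.

2.1331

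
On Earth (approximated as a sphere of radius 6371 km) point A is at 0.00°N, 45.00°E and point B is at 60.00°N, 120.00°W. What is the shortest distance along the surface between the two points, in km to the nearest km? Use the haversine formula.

In radians: φ₁ = 0.0000, φ₂ = 1.0472, Δλ = -165.000° = -2.8798 rad.
Haversine: a = sin²(Δφ/2) + cos φ₁ cos φ₂ sin²(Δλ/2) = 0.2500 + (1.0000)(0.5000)(0.9830) = 0.74148.
Central angle c = 2·arcsin(√a) = 2.07483 rad.
Distance = R·c = 6371 × 2.0748 ≈ 13219 km.

13219 km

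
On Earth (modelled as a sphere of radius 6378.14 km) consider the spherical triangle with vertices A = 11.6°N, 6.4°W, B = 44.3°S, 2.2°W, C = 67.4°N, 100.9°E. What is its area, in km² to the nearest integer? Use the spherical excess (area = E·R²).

Side lengths (central angles): a = 2.3562, b = 1.4970, c = 0.9779 rad; semiperimeter s = 2.4156.
By l'Huilier's theorem, tan(E/4) = √[tan(s/2) tan((s−a)/2) tan((s−b)/2) tan((s−c)/2)], giving spherical excess E = 0.7275 rad.
Area = E·R² = 0.7275 × (6378.14)² ≈ 29597218 km².

29597218 km²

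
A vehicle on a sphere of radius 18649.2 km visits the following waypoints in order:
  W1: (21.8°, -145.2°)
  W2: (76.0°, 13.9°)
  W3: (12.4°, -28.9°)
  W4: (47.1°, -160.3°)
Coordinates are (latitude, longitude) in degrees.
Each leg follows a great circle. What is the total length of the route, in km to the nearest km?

Leg W1→W2: central angle 1.4197 rad, distance 26476.8 km.
Leg W2→W3: central angle 1.1791 rad, distance 21990.0 km.
Leg W3→W4: central angle 1.8571 rad, distance 34632.6 km.
Total: 26476.8 + 21990.0 + 34632.6 ≈ 83099 km.

83099 km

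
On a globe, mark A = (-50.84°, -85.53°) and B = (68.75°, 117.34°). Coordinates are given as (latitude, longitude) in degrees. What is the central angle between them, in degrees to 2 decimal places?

In radians: φ₁ = -0.8873, φ₂ = 1.1999, Δλ = -157.130° = -2.7424 rad.
Haversine: a = sin²(Δφ/2) + cos φ₁ cos φ₂ sin²(Δλ/2) = 0.7469 + (0.6315)(0.3624)(0.9607) = 0.96677.
Central angle c = 2·arcsin(√a) = 2.77498 rad.
So the angular separation is 158.99°.

158.99°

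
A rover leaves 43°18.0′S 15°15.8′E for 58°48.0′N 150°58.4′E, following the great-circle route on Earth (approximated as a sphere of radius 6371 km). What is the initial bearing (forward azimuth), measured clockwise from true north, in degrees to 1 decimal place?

44.5°

Δλ = 135.710° = 2.3686 rad.
y = sin Δλ · cos φ₂ = (0.6983)(0.5180) = 0.3617
x = cos φ₁ sin φ₂ − sin φ₁ cos φ₂ cos Δλ = (0.7278)(0.8554) − (-0.6858)(0.5180)(-0.7158) = 0.3682
θ = atan2(y, x) = 44.49°, so the bearing is 44.5°.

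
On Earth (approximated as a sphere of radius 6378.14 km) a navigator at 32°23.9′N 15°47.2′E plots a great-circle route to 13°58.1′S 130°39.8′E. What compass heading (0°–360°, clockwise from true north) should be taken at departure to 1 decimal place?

89.0°

With φ₁ = 0.5655, φ₂ = -0.2438, Δλ = 2.0050 rad, the forward-azimuth formula gives
θ = atan2( sin Δλ cos φ₂ , cos φ₁ sin φ₂ − sin φ₁ cos φ₂ cos Δλ ) = atan2(0.8804, 0.0149) = 89.03°.
So the initial bearing is 89.0°.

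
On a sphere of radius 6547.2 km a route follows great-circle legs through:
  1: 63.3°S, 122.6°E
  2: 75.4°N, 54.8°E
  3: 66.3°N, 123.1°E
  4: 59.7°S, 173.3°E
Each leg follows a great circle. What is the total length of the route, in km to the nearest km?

34186 km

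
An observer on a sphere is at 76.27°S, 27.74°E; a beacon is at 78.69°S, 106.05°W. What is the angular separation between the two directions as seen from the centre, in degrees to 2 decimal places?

With latitudes φ₁ = -76.270°, φ₂ = -78.690° and longitude difference Δλ = -133.790°:
cos c = sin φ₁ sin φ₂ + cos φ₁ cos φ₂ cos Δλ = (-0.9714)(-0.9806) + (0.2373)(0.1961)(-0.6920) = 0.92035,
so c = arccos(0.92035) = 0.40183 rad.
So the angular separation is 23.02°.

23.02°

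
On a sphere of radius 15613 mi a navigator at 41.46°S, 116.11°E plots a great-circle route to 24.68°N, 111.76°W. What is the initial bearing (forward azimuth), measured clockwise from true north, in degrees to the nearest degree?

With φ₁ = -0.7236, φ₂ = 0.4307, Δλ = 2.3061 rad, the forward-azimuth formula gives
θ = atan2( sin Δλ cos φ₂ , cos φ₁ sin φ₂ − sin φ₁ cos φ₂ cos Δλ ) = atan2(0.6739, -0.0907) = 97.66°.
So the initial bearing is 98°.

98°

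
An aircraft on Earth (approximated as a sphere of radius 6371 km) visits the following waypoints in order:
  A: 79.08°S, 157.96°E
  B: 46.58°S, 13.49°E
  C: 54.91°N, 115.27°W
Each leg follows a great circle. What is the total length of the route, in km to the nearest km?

22231 km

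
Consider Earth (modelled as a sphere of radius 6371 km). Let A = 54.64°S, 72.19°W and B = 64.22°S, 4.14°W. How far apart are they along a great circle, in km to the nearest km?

With latitudes φ₁ = -54.640°, φ₂ = -64.220° and longitude difference Δλ = 68.050°:
cos c = sin φ₁ sin φ₂ + cos φ₁ cos φ₂ cos Δλ = (-0.8155)(-0.9005) + (0.5787)(0.4349)(0.3738) = 0.82844,
so c = arccos(0.82844) = 0.59447 rad.
Distance = R·c = 6371 × 0.5945 ≈ 3787 km.

3787 km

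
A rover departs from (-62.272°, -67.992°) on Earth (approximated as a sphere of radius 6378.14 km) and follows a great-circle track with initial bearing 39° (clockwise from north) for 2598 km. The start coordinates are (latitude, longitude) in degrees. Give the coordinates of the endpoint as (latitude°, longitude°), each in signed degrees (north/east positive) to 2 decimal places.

Angular distance δ = d/R = 2598/6378.14 = 0.40733 rad; initial bearing θ = 0.6807 rad.
sin φ₂ = sin φ₁ cos δ + cos φ₁ sin δ cos θ = (-0.8852)(0.9182) + (0.4653)(0.3962)(0.7771) = -0.6695, so φ₂ = -42.03°.
Δλ = atan2(sin θ sin δ cos φ₁, cos δ − sin φ₁ sin φ₂) = atan2(0.1160, 0.3256) = 19.611°.
λ₂ = -67.992° + 19.611° = -48.38°.

-42.03°, -48.38°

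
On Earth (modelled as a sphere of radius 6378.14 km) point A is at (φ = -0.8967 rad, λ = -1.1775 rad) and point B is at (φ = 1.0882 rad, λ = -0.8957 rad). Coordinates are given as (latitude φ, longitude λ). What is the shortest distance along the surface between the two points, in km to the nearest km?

12740 km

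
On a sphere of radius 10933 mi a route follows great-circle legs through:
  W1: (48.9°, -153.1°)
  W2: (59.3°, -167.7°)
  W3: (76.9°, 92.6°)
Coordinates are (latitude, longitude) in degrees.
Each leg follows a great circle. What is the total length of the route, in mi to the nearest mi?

9260 mi

Leg W1→W2: central angle 0.2341 rad, distance 2558.9 mi.
Leg W2→W3: central angle 0.6129 rad, distance 6700.9 mi.
Total: 2558.9 + 6700.9 ≈ 9260 mi.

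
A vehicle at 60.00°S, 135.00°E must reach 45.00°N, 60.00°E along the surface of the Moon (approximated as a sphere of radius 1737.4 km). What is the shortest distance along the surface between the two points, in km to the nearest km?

Let φ₁ = -1.0472 rad, φ₂ = 0.7854 rad, and Δλ = -1.3090 rad.
cos c = sin φ₁ sin φ₂ + cos φ₁ cos φ₂ cos Δλ = (-0.8660)(0.7071) + (0.5000)(0.7071)(0.2588) = -0.52087,
so c = arccos(-0.52087) = 2.11866 rad.
Distance = R·c = 1737.4 × 2.1187 ≈ 3681 km.

3681 km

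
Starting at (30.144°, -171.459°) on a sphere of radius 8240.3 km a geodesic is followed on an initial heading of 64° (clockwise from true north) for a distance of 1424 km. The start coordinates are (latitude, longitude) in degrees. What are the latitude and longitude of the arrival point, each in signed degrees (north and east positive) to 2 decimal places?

Angular distance δ = d/R = 1424/8240.3 = 0.17281 rad; initial bearing θ = 1.1170 rad.
sin φ₂ = sin φ₁ cos δ + cos φ₁ sin δ cos θ = (0.5022)(0.9851) + (0.8648)(0.1720)(0.4384) = 0.5599, so φ₂ = 34.05°.
Δλ = atan2(sin θ sin δ cos φ₁, cos δ − sin φ₁ sin φ₂) = atan2(0.1336, 0.7039) = 10.750°.
λ₂ = -171.459° + 10.750° = -160.71°.

34.05°, -160.71°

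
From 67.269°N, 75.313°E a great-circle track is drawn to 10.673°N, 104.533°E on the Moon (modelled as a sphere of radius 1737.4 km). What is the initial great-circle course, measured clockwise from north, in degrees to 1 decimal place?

With φ₁ = 1.1741, φ₂ = 0.1863, Δλ = 0.5100 rad, the forward-azimuth formula gives
θ = atan2( sin Δλ cos φ₂ , cos φ₁ sin φ₂ − sin φ₁ cos φ₂ cos Δλ ) = atan2(0.4797, -0.7195) = 146.31°.
So the initial bearing is 146.3°.

146.3°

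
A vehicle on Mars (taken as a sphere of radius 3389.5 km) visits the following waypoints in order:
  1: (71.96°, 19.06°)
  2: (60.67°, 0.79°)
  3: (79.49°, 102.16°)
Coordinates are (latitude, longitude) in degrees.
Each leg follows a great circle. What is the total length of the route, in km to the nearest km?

2736 km

Leg 1→2: central angle 0.2329 rad, distance 789.4 km.
Leg 2→3: central angle 0.5743 rad, distance 1946.6 km.
Total: 789.4 + 1946.6 ≈ 2736 km.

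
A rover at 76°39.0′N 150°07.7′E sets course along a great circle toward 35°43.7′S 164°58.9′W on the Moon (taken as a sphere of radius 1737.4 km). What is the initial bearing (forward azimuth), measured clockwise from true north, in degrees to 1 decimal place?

140.5°

Δλ = 44.890° = 0.7835 rad.
y = sin Δλ · cos φ₂ = (0.7057)(0.8118) = 0.5729
x = cos φ₁ sin φ₂ − sin φ₁ cos φ₂ cos Δλ = (0.2309)(-0.5839) − (0.9730)(0.8118)(0.7085) = -0.6944
θ = atan2(y, x) = 140.48°, so the bearing is 140.5°.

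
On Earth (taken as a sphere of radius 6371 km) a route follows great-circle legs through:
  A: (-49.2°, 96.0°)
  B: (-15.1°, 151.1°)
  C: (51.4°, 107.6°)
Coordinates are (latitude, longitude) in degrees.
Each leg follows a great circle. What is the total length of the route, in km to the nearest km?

14742 km

Leg A→B: central angle 0.9786 rad, distance 6235.0 km.
Leg B→C: central angle 1.3353 rad, distance 8507.2 km.
Total: 6235.0 + 8507.2 ≈ 14742 km.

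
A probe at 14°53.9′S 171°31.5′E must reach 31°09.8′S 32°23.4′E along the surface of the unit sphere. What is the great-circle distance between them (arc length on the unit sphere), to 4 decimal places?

Let φ₁ = -0.2600 rad, φ₂ = -0.5439 rad, and Δλ = -2.4284 rad.
Haversine: a = sin²(Δφ/2) + cos φ₁ cos φ₂ sin²(Δλ/2) = 0.0200 + (0.9664)(0.8557)(0.8781) = 0.74616.
Central angle c = 2·arcsin(√a) = 2.08555 rad.
On the unit sphere the arc length equals the central angle: 2.0856.

2.0856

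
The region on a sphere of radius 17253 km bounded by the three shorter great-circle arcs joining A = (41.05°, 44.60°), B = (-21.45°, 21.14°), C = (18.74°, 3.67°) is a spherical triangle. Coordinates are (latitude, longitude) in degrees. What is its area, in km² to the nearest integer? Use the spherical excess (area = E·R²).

Side lengths (central angles): a = 0.7623, b = 0.7219, c = 1.1552 rad; semiperimeter s = 1.3197.
By l'Huilier's theorem, tan(E/4) = √[tan(s/2) tan((s−a)/2) tan((s−b)/2) tan((s−c)/2)], giving spherical excess E = 0.2998 rad.
Area = E·R² = 0.2998 × (17253)² ≈ 89247794 km².

89247794 km²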